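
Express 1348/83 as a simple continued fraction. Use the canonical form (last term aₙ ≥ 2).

1348 = 16·83 + 20
83 = 4·20 + 3
20 = 6·3 + 2
3 = 1·2 + 1
2 = 2·1 + 0  (stop)
So 1348/83 = [16; 4, 6, 1, 2].

[16; 4, 6, 1, 2]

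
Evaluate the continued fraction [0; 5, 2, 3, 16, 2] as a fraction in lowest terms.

Fold from the inside: start with 2/1.
  16 + 1/2 = 33/2
  3 + 2/33 = 101/33
  2 + 33/101 = 235/101
  5 + 101/235 = 1276/235
  0 + 235/1276 = 235/1276

235/1276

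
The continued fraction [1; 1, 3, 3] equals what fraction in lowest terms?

Using pₖ = aₖpₖ₋₁ + pₖ₋₂ and qₖ = aₖqₖ₋₁ + qₖ₋₂:
  k=0: a=1, p=1, q=1
  k=1: a=1, p=2, q=1
  k=2: a=3, p=7, q=4
  k=3: a=3, p=23, q=13

23/13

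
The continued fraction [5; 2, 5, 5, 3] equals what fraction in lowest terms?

Fold from the inside: start with 3/1.
  5 + 1/3 = 16/3
  5 + 3/16 = 83/16
  2 + 16/83 = 182/83
  5 + 83/182 = 993/182

993/182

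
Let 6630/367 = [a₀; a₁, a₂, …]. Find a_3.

2

6630 = 18·367 + 24   →  a_0 = 18
367 = 15·24 + 7   →  a_1 = 15
24 = 3·7 + 3   →  a_2 = 3
7 = 2·3 + 1   →  a_3 = 2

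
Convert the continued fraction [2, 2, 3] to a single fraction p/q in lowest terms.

17/7

Fold from the inside: start with 3/1.
  2 + 1/3 = 7/3
  2 + 3/7 = 17/7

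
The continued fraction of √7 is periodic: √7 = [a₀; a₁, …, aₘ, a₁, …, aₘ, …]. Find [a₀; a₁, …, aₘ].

[2; 1, 1, 1, 4]

a₀ = ⌊√7⌋ = 2.
With m₀=0, d₀=1 and mₖ₊₁ = dₖaₖ − mₖ, dₖ₊₁ = (n − mₖ₊₁²)/dₖ, aₖ₊₁ = ⌊(a₀+mₖ₊₁)/dₖ₊₁⌋:
  k=1: m=2, d=3, a=1
  k=2: m=1, d=2, a=1
  k=3: m=1, d=3, a=1
  k=4: m=2, d=1, a=4
d=1 and a=2a₀=4 at k=4, so the next step gives (m, d) = (2, 3) again — its k=1 value — and the period has length 4.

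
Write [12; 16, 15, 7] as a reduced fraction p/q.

20542/1703

Using pₖ = aₖpₖ₋₁ + pₖ₋₂ and qₖ = aₖqₖ₋₁ + qₖ₋₂:
  k=0: a=12, p=12, q=1
  k=1: a=16, p=193, q=16
  k=2: a=15, p=2907, q=241
  k=3: a=7, p=20542, q=1703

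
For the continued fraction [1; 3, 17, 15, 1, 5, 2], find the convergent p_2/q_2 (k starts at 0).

Using pₖ = aₖpₖ₋₁ + pₖ₋₂, qₖ = aₖqₖ₋₁ + qₖ₋₂ (with p₋₁=1, p₋₂=0, q₋₁=0, q₋₂=1):
  k=0: a=1, p=1, q=1
  k=1: a=3, p=4, q=3
  k=2: a=17, p=69, q=52

69/52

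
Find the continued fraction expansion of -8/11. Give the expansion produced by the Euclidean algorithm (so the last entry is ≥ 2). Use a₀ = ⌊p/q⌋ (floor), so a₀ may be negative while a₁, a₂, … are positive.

-8 = -1*11 + 3
11 = 3*3 + 2
3 = 1*2 + 1
2 = 2*1 + 0  (stop)
So -8/11 = [-1; 3, 1, 2].

[-1; 3, 1, 2]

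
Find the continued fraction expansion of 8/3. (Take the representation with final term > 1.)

[2; 1, 2]

8 = 2·3 + 2
3 = 1·2 + 1
2 = 2·1 + 0  (stop)
So 8/3 = [2; 1, 2].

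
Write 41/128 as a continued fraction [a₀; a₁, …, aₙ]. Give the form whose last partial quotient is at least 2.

[0; 3, 8, 5]

41 = 0·128 + 41
128 = 3·41 + 5
41 = 8·5 + 1
5 = 5·1 + 0  (stop)
So 41/128 = [0; 3, 8, 5].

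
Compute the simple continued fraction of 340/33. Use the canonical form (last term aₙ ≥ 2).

[10; 3, 3, 3]

340 = 10×33 + 10
33 = 3×10 + 3
10 = 3×3 + 1
3 = 3×1 + 0  (stop)
So 340/33 = [10; 3, 3, 3].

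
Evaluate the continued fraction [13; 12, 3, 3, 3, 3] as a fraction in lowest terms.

17542/1341

Fold from the inside: start with 3/1.
  3 + 1/3 = 10/3
  3 + 3/10 = 33/10
  3 + 10/33 = 109/33
  12 + 33/109 = 1341/109
  13 + 109/1341 = 17542/1341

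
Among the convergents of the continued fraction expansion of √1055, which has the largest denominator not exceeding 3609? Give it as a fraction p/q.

√1055 = [32; 2, 12, 2, 64, …] (period length 4).
Convergents:
  p_0/q_0 = 32/1
  p_1/q_1 = 65/2
  p_2/q_2 = 812/25
  p_3/q_3 = 1689/52
  p_4/q_4 = 108908/3353
  p_5/q_5 = 219505/6758
q_4 = 3353 ≤ 3609 < 6758 = q_5, so the answer is 108908/3353.

108908/3353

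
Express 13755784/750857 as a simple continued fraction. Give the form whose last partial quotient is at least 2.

[18; 3, 8, 14, 4, 2, 15, 15]

13755784 = 18*750857 + 240358
750857 = 3*240358 + 29783
240358 = 8*29783 + 2094
29783 = 14*2094 + 467
2094 = 4*467 + 226
467 = 2*226 + 15
226 = 15*15 + 1
15 = 15*1 + 0  (stop)
So 13755784/750857 = [18; 3, 8, 14, 4, 2, 15, 15].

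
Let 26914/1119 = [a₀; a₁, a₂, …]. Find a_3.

26914 = 24·1119 + 58   →  a_0 = 24
1119 = 19·58 + 17   →  a_1 = 19
58 = 3·17 + 7   →  a_2 = 3
17 = 2·7 + 3   →  a_3 = 2

2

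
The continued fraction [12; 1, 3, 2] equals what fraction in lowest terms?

Fold from the inside: start with 2/1.
  3 + 1/2 = 7/2
  1 + 2/7 = 9/7
  12 + 7/9 = 115/9

115/9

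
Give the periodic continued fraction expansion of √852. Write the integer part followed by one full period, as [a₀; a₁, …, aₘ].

a₀ = ⌊√852⌋ = 29.
With m₀=0, d₀=1 and mₖ₊₁ = dₖaₖ − mₖ, dₖ₊₁ = (n − mₖ₊₁²)/dₖ, aₖ₊₁ = ⌊(a₀+mₖ₊₁)/dₖ₊₁⌋:
  k=1: m=29, d=11, a=5
  k=2: m=26, d=16, a=3
  k=3: m=22, d=23, a=2
  k=4: m=24, d=12, a=4
  k=5: m=24, d=23, a=2
  k=6: m=22, d=16, a=3
  k=7: m=26, d=11, a=5
  k=8: m=29, d=1, a=58
d=1 and a=2a₀=58 at k=8, so the next step gives (m, d) = (29, 11) again — its k=1 value — and the period has length 8.

[29; 5, 3, 2, 4, 2, 3, 5, 58]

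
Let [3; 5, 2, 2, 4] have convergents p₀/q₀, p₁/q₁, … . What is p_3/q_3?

Using pₖ = aₖpₖ₋₁ + pₖ₋₂, qₖ = aₖqₖ₋₁ + qₖ₋₂ (with p₋₁=1, p₋₂=0, q₋₁=0, q₋₂=1):
  k=0: a=3, p=3, q=1
  k=1: a=5, p=16, q=5
  k=2: a=2, p=35, q=11
  k=3: a=2, p=86, q=27

86/27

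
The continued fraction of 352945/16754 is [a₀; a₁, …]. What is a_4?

14

352945 = 21·16754 + 1111   →  a_0 = 21
16754 = 15·1111 + 89   →  a_1 = 15
1111 = 12·89 + 43   →  a_2 = 12
89 = 2·43 + 3   →  a_3 = 2
43 = 14·3 + 1   →  a_4 = 14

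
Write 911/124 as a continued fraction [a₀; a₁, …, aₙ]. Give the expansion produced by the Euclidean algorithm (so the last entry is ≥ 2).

911 = 7·124 + 43
124 = 2·43 + 38
43 = 1·38 + 5
38 = 7·5 + 3
5 = 1·3 + 2
3 = 1·2 + 1
2 = 2·1 + 0  (stop)
So 911/124 = [7; 2, 1, 7, 1, 1, 2].

[7; 2, 1, 7, 1, 1, 2]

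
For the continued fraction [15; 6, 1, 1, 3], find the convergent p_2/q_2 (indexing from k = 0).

Using pₖ = aₖpₖ₋₁ + pₖ₋₂, qₖ = aₖqₖ₋₁ + qₖ₋₂ (with p₋₁=1, p₋₂=0, q₋₁=0, q₋₂=1):
  k=0: a=15, p=15, q=1
  k=1: a=6, p=91, q=6
  k=2: a=1, p=106, q=7

106/7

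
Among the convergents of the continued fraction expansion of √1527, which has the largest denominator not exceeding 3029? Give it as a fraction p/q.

39663/1015

√1527 = [39; 13, 78, …] (period length 2).
Convergents:
  p_0/q_0 = 39/1
  p_1/q_1 = 508/13
  p_2/q_2 = 39663/1015
  p_3/q_3 = 516127/13208
q_2 = 1015 ≤ 3029 < 13208 = q_3, so the answer is 39663/1015.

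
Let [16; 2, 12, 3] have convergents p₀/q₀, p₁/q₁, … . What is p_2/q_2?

412/25

Using pₖ = aₖpₖ₋₁ + pₖ₋₂, qₖ = aₖqₖ₋₁ + qₖ₋₂ (with p₋₁=1, p₋₂=0, q₋₁=0, q₋₂=1):
  k=0: a=16, p=16, q=1
  k=1: a=2, p=33, q=2
  k=2: a=12, p=412, q=25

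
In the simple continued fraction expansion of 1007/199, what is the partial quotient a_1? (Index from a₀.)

1007 = 5·199 + 12   →  a_0 = 5
199 = 16·12 + 7   →  a_1 = 16

16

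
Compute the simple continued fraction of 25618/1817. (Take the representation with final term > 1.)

25618 = 14*1817 + 180
1817 = 10*180 + 17
180 = 10*17 + 10
17 = 1*10 + 7
10 = 1*7 + 3
7 = 2*3 + 1
3 = 3*1 + 0  (stop)
So 25618/1817 = [14; 10, 10, 1, 1, 2, 3].

[14; 10, 10, 1, 1, 2, 3]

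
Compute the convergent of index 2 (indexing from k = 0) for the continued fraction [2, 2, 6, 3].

Using pₖ = aₖpₖ₋₁ + pₖ₋₂, qₖ = aₖqₖ₋₁ + qₖ₋₂ (with p₋₁=1, p₋₂=0, q₋₁=0, q₋₂=1):
  k=0: a=2, p=2, q=1
  k=1: a=2, p=5, q=2
  k=2: a=6, p=32, q=13

32/13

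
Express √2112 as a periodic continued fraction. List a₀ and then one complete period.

a₀ = ⌊√2112⌋ = 45.
With m₀=0, d₀=1 and mₖ₊₁ = dₖaₖ − mₖ, dₖ₊₁ = (n − mₖ₊₁²)/dₖ, aₖ₊₁ = ⌊(a₀+mₖ₊₁)/dₖ₊₁⌋:
  k=1: m=45, d=87, a=1
  k=2: m=42, d=4, a=21
  k=3: m=42, d=87, a=1
  k=4: m=45, d=1, a=90
d=1 and a=2a₀=90 at k=4, so the next step gives (m, d) = (45, 87) again — its k=1 value — and the period has length 4.

[45; 1, 21, 1, 90]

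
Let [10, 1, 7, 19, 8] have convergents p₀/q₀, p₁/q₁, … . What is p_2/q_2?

Using pₖ = aₖpₖ₋₁ + pₖ₋₂, qₖ = aₖqₖ₋₁ + qₖ₋₂ (with p₋₁=1, p₋₂=0, q₋₁=0, q₋₂=1):
  k=0: a=10, p=10, q=1
  k=1: a=1, p=11, q=1
  k=2: a=7, p=87, q=8

87/8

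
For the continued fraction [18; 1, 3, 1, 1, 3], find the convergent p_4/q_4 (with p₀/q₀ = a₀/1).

169/9

Using pₖ = aₖpₖ₋₁ + pₖ₋₂, qₖ = aₖqₖ₋₁ + qₖ₋₂ (with p₋₁=1, p₋₂=0, q₋₁=0, q₋₂=1):
  k=0: a=18, p=18, q=1
  k=1: a=1, p=19, q=1
  k=2: a=3, p=75, q=4
  k=3: a=1, p=94, q=5
  k=4: a=1, p=169, q=9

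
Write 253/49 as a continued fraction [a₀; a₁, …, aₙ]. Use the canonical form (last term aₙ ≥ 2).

253 = 5×49 + 8
49 = 6×8 + 1
8 = 8×1 + 0  (stop)
So 253/49 = [5; 6, 8].

[5; 6, 8]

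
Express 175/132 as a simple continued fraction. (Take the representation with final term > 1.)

[1; 3, 14, 3]

175 = 1×132 + 43
132 = 3×43 + 3
43 = 14×3 + 1
3 = 3×1 + 0  (stop)
So 175/132 = [1; 3, 14, 3].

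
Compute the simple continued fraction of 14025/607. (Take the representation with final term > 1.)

[23; 9, 2, 15, 2]

14025 = 23·607 + 64
607 = 9·64 + 31
64 = 2·31 + 2
31 = 15·2 + 1
2 = 2·1 + 0  (stop)
So 14025/607 = [23; 9, 2, 15, 2].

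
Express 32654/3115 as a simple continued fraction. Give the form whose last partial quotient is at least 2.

32654 = 10×3115 + 1504
3115 = 2×1504 + 107
1504 = 14×107 + 6
107 = 17×6 + 5
6 = 1×5 + 1
5 = 5×1 + 0  (stop)
So 32654/3115 = [10; 2, 14, 17, 1, 5].

[10; 2, 14, 17, 1, 5]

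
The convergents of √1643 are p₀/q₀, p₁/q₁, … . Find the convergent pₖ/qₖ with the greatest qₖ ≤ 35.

√1643 = [40; 1, 1, 6, 1, 6, 1, 1, 80, …] (period length 8).
Convergents:
  p_0/q_0 = 40/1
  p_1/q_1 = 41/1
  p_2/q_2 = 81/2
  p_3/q_3 = 527/13
  p_4/q_4 = 608/15
  p_5/q_5 = 4175/103
q_4 = 15 ≤ 35 < 103 = q_5, so the answer is 608/15.

608/15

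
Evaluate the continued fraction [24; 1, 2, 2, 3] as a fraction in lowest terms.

Fold from the inside: start with 3/1.
  2 + 1/3 = 7/3
  2 + 3/7 = 17/7
  1 + 7/17 = 24/17
  24 + 17/24 = 593/24

593/24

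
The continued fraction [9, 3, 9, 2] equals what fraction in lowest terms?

550/59

Fold from the inside: start with 2/1.
  9 + 1/2 = 19/2
  3 + 2/19 = 59/19
  9 + 19/59 = 550/59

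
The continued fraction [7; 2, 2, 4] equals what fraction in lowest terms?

Fold from the inside: start with 4/1.
  2 + 1/4 = 9/4
  2 + 4/9 = 22/9
  7 + 9/22 = 163/22

163/22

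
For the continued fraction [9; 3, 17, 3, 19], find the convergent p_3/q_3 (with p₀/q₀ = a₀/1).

Using pₖ = aₖpₖ₋₁ + pₖ₋₂, qₖ = aₖqₖ₋₁ + qₖ₋₂ (with p₋₁=1, p₋₂=0, q₋₁=0, q₋₂=1):
  k=0: a=9, p=9, q=1
  k=1: a=3, p=28, q=3
  k=2: a=17, p=485, q=52
  k=3: a=3, p=1483, q=159

1483/159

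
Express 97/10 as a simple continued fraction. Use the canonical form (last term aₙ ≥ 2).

97 = 9×10 + 7
10 = 1×7 + 3
7 = 2×3 + 1
3 = 3×1 + 0  (stop)
So 97/10 = [9; 1, 2, 3].

[9; 1, 2, 3]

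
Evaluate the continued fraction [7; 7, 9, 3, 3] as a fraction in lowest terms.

4720/661

Using pₖ = aₖpₖ₋₁ + pₖ₋₂ and qₖ = aₖqₖ₋₁ + qₖ₋₂:
  k=0: a=7, p=7, q=1
  k=1: a=7, p=50, q=7
  k=2: a=9, p=457, q=64
  k=3: a=3, p=1421, q=199
  k=4: a=3, p=4720, q=661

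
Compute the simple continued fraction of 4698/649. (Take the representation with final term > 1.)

4698 = 7·649 + 155
649 = 4·155 + 29
155 = 5·29 + 10
29 = 2·10 + 9
10 = 1·9 + 1
9 = 9·1 + 0  (stop)
So 4698/649 = [7; 4, 5, 2, 1, 9].

[7; 4, 5, 2, 1, 9]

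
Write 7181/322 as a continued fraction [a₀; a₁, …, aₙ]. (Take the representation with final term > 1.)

[22; 3, 3, 7, 1, 3]

7181 = 22*322 + 97
322 = 3*97 + 31
97 = 3*31 + 4
31 = 7*4 + 3
4 = 1*3 + 1
3 = 3*1 + 0  (stop)
So 7181/322 = [22; 3, 3, 7, 1, 3].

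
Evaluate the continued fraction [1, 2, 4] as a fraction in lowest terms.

13/9

Fold from the inside: start with 4/1.
  2 + 1/4 = 9/4
  1 + 4/9 = 13/9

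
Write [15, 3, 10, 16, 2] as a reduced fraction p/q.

15767/1029

Fold from the inside: start with 2/1.
  16 + 1/2 = 33/2
  10 + 2/33 = 332/33
  3 + 33/332 = 1029/332
  15 + 332/1029 = 15767/1029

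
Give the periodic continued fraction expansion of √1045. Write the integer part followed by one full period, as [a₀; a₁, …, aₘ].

a₀ = ⌊√1045⌋ = 32.
With m₀=0, d₀=1 and mₖ₊₁ = dₖaₖ − mₖ, dₖ₊₁ = (n − mₖ₊₁²)/dₖ, aₖ₊₁ = ⌊(a₀+mₖ₊₁)/dₖ₊₁⌋:
  k=1: m=32, d=21, a=3
  k=2: m=31, d=4, a=15
  k=3: m=29, d=51, a=1
  k=4: m=22, d=11, a=4
  k=5: m=22, d=51, a=1
  k=6: m=29, d=4, a=15
  k=7: m=31, d=21, a=3
  k=8: m=32, d=1, a=64
d=1 and a=2a₀=64 at k=8, so the next step gives (m, d) = (32, 21) again — its k=1 value — and the period has length 8.

[32; 3, 15, 1, 4, 1, 15, 3, 64]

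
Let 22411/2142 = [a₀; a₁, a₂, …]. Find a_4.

22411 = 10·2142 + 991   →  a_0 = 10
2142 = 2·991 + 160   →  a_1 = 2
991 = 6·160 + 31   →  a_2 = 6
160 = 5·31 + 5   →  a_3 = 5
31 = 6·5 + 1   →  a_4 = 6

6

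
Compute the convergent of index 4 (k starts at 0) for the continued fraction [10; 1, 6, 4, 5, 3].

1651/152

Using pₖ = aₖpₖ₋₁ + pₖ₋₂, qₖ = aₖqₖ₋₁ + qₖ₋₂ (with p₋₁=1, p₋₂=0, q₋₁=0, q₋₂=1):
  k=0: a=10, p=10, q=1
  k=1: a=1, p=11, q=1
  k=2: a=6, p=76, q=7
  k=3: a=4, p=315, q=29
  k=4: a=5, p=1651, q=152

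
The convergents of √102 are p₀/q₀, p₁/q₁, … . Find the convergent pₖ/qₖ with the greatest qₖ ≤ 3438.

√102 = [10; 10, 20, …] (period length 2).
Convergents:
  p_0/q_0 = 10/1
  p_1/q_1 = 101/10
  p_2/q_2 = 2030/201
  p_3/q_3 = 20401/2020
  p_4/q_4 = 410050/40601
q_3 = 2020 ≤ 3438 < 40601 = q_4, so the answer is 20401/2020.

20401/2020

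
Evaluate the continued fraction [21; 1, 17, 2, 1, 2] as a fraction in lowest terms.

Fold from the inside: start with 2/1.
  1 + 1/2 = 3/2
  2 + 2/3 = 8/3
  17 + 3/8 = 139/8
  1 + 8/139 = 147/139
  21 + 139/147 = 3226/147

3226/147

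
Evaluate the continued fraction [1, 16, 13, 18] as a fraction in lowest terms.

4013/3778

Fold from the inside: start with 18/1.
  13 + 1/18 = 235/18
  16 + 18/235 = 3778/235
  1 + 235/3778 = 4013/3778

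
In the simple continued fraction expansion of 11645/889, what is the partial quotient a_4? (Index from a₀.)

11645 = 13·889 + 88   →  a_0 = 13
889 = 10·88 + 9   →  a_1 = 10
88 = 9·9 + 7   →  a_2 = 9
9 = 1·7 + 2   →  a_3 = 1
7 = 3·2 + 1   →  a_4 = 3

3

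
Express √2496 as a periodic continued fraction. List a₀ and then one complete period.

a₀ = ⌊√2496⌋ = 49.
With m₀=0, d₀=1 and mₖ₊₁ = dₖaₖ − mₖ, dₖ₊₁ = (n − mₖ₊₁²)/dₖ, aₖ₊₁ = ⌊(a₀+mₖ₊₁)/dₖ₊₁⌋:
  k=1: m=49, d=95, a=1
  k=2: m=46, d=4, a=23
  k=3: m=46, d=95, a=1
  k=4: m=49, d=1, a=98
d=1 and a=2a₀=98 at k=4, so the next step gives (m, d) = (49, 95) again — its k=1 value — and the period has length 4.

[49; 1, 23, 1, 98]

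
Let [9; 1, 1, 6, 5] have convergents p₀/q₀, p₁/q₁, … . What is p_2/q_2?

Using pₖ = aₖpₖ₋₁ + pₖ₋₂, qₖ = aₖqₖ₋₁ + qₖ₋₂ (with p₋₁=1, p₋₂=0, q₋₁=0, q₋₂=1):
  k=0: a=9, p=9, q=1
  k=1: a=1, p=10, q=1
  k=2: a=1, p=19, q=2

19/2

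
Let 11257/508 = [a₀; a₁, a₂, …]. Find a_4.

11257 = 22·508 + 81   →  a_0 = 22
508 = 6·81 + 22   →  a_1 = 6
81 = 3·22 + 15   →  a_2 = 3
22 = 1·15 + 7   →  a_3 = 1
15 = 2·7 + 1   →  a_4 = 2

2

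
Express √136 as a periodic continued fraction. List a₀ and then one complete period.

a₀ = ⌊√136⌋ = 11.
With m₀=0, d₀=1 and mₖ₊₁ = dₖaₖ − mₖ, dₖ₊₁ = (n − mₖ₊₁²)/dₖ, aₖ₊₁ = ⌊(a₀+mₖ₊₁)/dₖ₊₁⌋:
  k=1: m=11, d=15, a=1
  k=2: m=4, d=8, a=1
  k=3: m=4, d=15, a=1
  k=4: m=11, d=1, a=22
d=1 and a=2a₀=22 at k=4, so the next step gives (m, d) = (11, 15) again — its k=1 value — and the period has length 4.

[11; 1, 1, 1, 22]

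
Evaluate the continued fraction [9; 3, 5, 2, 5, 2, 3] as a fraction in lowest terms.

13431/1442

Fold from the inside: start with 3/1.
  2 + 1/3 = 7/3
  5 + 3/7 = 38/7
  2 + 7/38 = 83/38
  5 + 38/83 = 453/83
  3 + 83/453 = 1442/453
  9 + 453/1442 = 13431/1442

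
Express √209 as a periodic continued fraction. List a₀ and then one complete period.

[14; 2, 5, 3, 2, 3, 5, 2, 28]

a₀ = ⌊√209⌋ = 14.
With m₀=0, d₀=1 and mₖ₊₁ = dₖaₖ − mₖ, dₖ₊₁ = (n − mₖ₊₁²)/dₖ, aₖ₊₁ = ⌊(a₀+mₖ₊₁)/dₖ₊₁⌋:
  k=1: m=14, d=13, a=2
  k=2: m=12, d=5, a=5
  k=3: m=13, d=8, a=3
  k=4: m=11, d=11, a=2
  k=5: m=11, d=8, a=3
  k=6: m=13, d=5, a=5
  k=7: m=12, d=13, a=2
  k=8: m=14, d=1, a=28
d=1 and a=2a₀=28 at k=8, so the next step gives (m, d) = (14, 13) again — its k=1 value — and the period has length 8.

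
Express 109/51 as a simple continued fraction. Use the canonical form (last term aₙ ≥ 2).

109 = 2·51 + 7
51 = 7·7 + 2
7 = 3·2 + 1
2 = 2·1 + 0  (stop)
So 109/51 = [2; 7, 3, 2].

[2; 7, 3, 2]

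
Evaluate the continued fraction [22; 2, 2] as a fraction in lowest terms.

112/5

Fold from the inside: start with 2/1.
  2 + 1/2 = 5/2
  22 + 2/5 = 112/5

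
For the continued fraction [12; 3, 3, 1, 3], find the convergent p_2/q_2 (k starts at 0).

Using pₖ = aₖpₖ₋₁ + pₖ₋₂, qₖ = aₖqₖ₋₁ + qₖ₋₂ (with p₋₁=1, p₋₂=0, q₋₁=0, q₋₂=1):
  k=0: a=12, p=12, q=1
  k=1: a=3, p=37, q=3
  k=2: a=3, p=123, q=10

123/10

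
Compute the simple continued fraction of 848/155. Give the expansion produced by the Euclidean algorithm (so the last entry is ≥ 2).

[5; 2, 8, 9]

848 = 5*155 + 73
155 = 2*73 + 9
73 = 8*9 + 1
9 = 9*1 + 0  (stop)
So 848/155 = [5; 2, 8, 9].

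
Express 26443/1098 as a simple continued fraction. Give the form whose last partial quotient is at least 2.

[24; 12, 15, 6]

26443 = 24*1098 + 91
1098 = 12*91 + 6
91 = 15*6 + 1
6 = 6*1 + 0  (stop)
So 26443/1098 = [24; 12, 15, 6].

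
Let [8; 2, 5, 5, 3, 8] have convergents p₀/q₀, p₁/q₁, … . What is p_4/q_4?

1539/182

Using pₖ = aₖpₖ₋₁ + pₖ₋₂, qₖ = aₖqₖ₋₁ + qₖ₋₂ (with p₋₁=1, p₋₂=0, q₋₁=0, q₋₂=1):
  k=0: a=8, p=8, q=1
  k=1: a=2, p=17, q=2
  k=2: a=5, p=93, q=11
  k=3: a=5, p=482, q=57
  k=4: a=3, p=1539, q=182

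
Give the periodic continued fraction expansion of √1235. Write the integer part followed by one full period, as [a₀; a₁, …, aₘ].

[35; 7, 70]

a₀ = ⌊√1235⌋ = 35.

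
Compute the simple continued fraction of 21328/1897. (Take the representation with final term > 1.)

21328 = 11×1897 + 461
1897 = 4×461 + 53
461 = 8×53 + 37
53 = 1×37 + 16
37 = 2×16 + 5
16 = 3×5 + 1
5 = 5×1 + 0  (stop)
So 21328/1897 = [11; 4, 8, 1, 2, 3, 5].

[11; 4, 8, 1, 2, 3, 5]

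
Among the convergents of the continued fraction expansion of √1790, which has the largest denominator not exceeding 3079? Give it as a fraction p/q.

60501/1430

√1790 = [42; 3, 4, 8, 4, 3, 84, …] (period length 6).
Convergents:
  p_0/q_0 = 42/1
  p_1/q_1 = 127/3
  p_2/q_2 = 550/13
  p_3/q_3 = 4527/107
  p_4/q_4 = 18658/441
  p_5/q_5 = 60501/1430
  p_6/q_6 = 5100742/120561
q_5 = 1430 ≤ 3079 < 120561 = q_6, so the answer is 60501/1430.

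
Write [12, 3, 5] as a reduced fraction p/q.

Fold from the inside: start with 5/1.
  3 + 1/5 = 16/5
  12 + 5/16 = 197/16

197/16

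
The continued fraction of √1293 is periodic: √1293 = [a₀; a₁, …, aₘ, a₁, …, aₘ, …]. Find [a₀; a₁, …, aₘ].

[35; 1, 22, 1, 70]

a₀ = ⌊√1293⌋ = 35.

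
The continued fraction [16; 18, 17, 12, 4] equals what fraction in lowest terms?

242677/15115

Fold from the inside: start with 4/1.
  12 + 1/4 = 49/4
  17 + 4/49 = 837/49
  18 + 49/837 = 15115/837
  16 + 837/15115 = 242677/15115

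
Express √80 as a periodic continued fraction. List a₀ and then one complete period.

[8; 1, 16]

a₀ = ⌊√80⌋ = 8.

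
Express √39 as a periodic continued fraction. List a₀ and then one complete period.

a₀ = ⌊√39⌋ = 6.
With m₀=0, d₀=1 and mₖ₊₁ = dₖaₖ − mₖ, dₖ₊₁ = (n − mₖ₊₁²)/dₖ, aₖ₊₁ = ⌊(a₀+mₖ₊₁)/dₖ₊₁⌋:
  k=1: m=6, d=3, a=4
  k=2: m=6, d=1, a=12
d=1 and a=2a₀=12 at k=2, so the next step gives (m, d) = (6, 3) again — its k=1 value — and the period has length 2.

[6; 4, 12]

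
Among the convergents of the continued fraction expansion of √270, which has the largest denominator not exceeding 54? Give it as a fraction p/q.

723/44

√270 = [16; 2, 3, 6, 3, 2, 32, …] (period length 6).
Convergents:
  p_0/q_0 = 16/1
  p_1/q_1 = 33/2
  p_2/q_2 = 115/7
  p_3/q_3 = 723/44
  p_4/q_4 = 2284/139
q_3 = 44 ≤ 54 < 139 = q_4, so the answer is 723/44.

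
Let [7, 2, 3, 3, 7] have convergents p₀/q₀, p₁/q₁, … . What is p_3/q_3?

Using pₖ = aₖpₖ₋₁ + pₖ₋₂, qₖ = aₖqₖ₋₁ + qₖ₋₂ (with p₋₁=1, p₋₂=0, q₋₁=0, q₋₂=1):
  k=0: a=7, p=7, q=1
  k=1: a=2, p=15, q=2
  k=2: a=3, p=52, q=7
  k=3: a=3, p=171, q=23

171/23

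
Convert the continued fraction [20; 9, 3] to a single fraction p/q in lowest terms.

Fold from the inside: start with 3/1.
  9 + 1/3 = 28/3
  20 + 3/28 = 563/28

563/28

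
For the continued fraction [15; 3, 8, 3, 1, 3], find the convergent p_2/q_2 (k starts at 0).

383/25

Using pₖ = aₖpₖ₋₁ + pₖ₋₂, qₖ = aₖqₖ₋₁ + qₖ₋₂ (with p₋₁=1, p₋₂=0, q₋₁=0, q₋₂=1):
  k=0: a=15, p=15, q=1
  k=1: a=3, p=46, q=3
  k=2: a=8, p=383, q=25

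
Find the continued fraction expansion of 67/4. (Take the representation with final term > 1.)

[16; 1, 3]

67 = 16×4 + 3
4 = 1×3 + 1
3 = 3×1 + 0  (stop)
So 67/4 = [16; 1, 3].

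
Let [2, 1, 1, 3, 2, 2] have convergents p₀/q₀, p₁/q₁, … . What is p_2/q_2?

5/2

Using pₖ = aₖpₖ₋₁ + pₖ₋₂, qₖ = aₖqₖ₋₁ + qₖ₋₂ (with p₋₁=1, p₋₂=0, q₋₁=0, q₋₂=1):
  k=0: a=2, p=2, q=1
  k=1: a=1, p=3, q=1
  k=2: a=1, p=5, q=2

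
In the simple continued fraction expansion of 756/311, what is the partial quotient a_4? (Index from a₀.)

756 = 2·311 + 134   →  a_0 = 2
311 = 2·134 + 43   →  a_1 = 2
134 = 3·43 + 5   →  a_2 = 3
43 = 8·5 + 3   →  a_3 = 8
5 = 1·3 + 2   →  a_4 = 1

1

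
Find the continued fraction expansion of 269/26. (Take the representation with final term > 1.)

[10; 2, 1, 8]

269 = 10·26 + 9
26 = 2·9 + 8
9 = 1·8 + 1
8 = 8·1 + 0  (stop)
So 269/26 = [10; 2, 1, 8].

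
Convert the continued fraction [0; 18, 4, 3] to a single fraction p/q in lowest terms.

Fold from the inside: start with 3/1.
  4 + 1/3 = 13/3
  18 + 3/13 = 237/13
  0 + 13/237 = 13/237

13/237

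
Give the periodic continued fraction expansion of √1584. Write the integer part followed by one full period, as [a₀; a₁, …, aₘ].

[39; 1, 3, 1, 78]

a₀ = ⌊√1584⌋ = 39.
With m₀=0, d₀=1 and mₖ₊₁ = dₖaₖ − mₖ, dₖ₊₁ = (n − mₖ₊₁²)/dₖ, aₖ₊₁ = ⌊(a₀+mₖ₊₁)/dₖ₊₁⌋:
  k=1: m=39, d=63, a=1
  k=2: m=24, d=16, a=3
  k=3: m=24, d=63, a=1
  k=4: m=39, d=1, a=78
d=1 and a=2a₀=78 at k=4, so the next step gives (m, d) = (39, 63) again — its k=1 value — and the period has length 4.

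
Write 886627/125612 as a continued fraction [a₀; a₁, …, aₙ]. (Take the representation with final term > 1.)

[7; 17, 9, 2, 2, 19, 8]

886627 = 7*125612 + 7343
125612 = 17*7343 + 781
7343 = 9*781 + 314
781 = 2*314 + 153
314 = 2*153 + 8
153 = 19*8 + 1
8 = 8*1 + 0  (stop)
So 886627/125612 = [7; 17, 9, 2, 2, 19, 8].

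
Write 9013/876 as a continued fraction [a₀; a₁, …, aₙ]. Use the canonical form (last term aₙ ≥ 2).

[10; 3, 2, 6, 6, 3]

9013 = 10·876 + 253
876 = 3·253 + 117
253 = 2·117 + 19
117 = 6·19 + 3
19 = 6·3 + 1
3 = 3·1 + 0  (stop)
So 9013/876 = [10; 3, 2, 6, 6, 3].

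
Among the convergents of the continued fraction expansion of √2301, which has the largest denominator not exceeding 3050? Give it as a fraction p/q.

145777/3039

√2301 = [47; 1, 30, 1, 94, …] (period length 4).
Convergents:
  p_0/q_0 = 47/1
  p_1/q_1 = 48/1
  p_2/q_2 = 1487/31
  p_3/q_3 = 1535/32
  p_4/q_4 = 145777/3039
  p_5/q_5 = 147312/3071
q_4 = 3039 ≤ 3050 < 3071 = q_5, so the answer is 145777/3039.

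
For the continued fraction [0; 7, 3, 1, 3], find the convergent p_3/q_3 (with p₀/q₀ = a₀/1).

Using pₖ = aₖpₖ₋₁ + pₖ₋₂, qₖ = aₖqₖ₋₁ + qₖ₋₂ (with p₋₁=1, p₋₂=0, q₋₁=0, q₋₂=1):
  k=0: a=0, p=0, q=1
  k=1: a=7, p=1, q=7
  k=2: a=3, p=3, q=22
  k=3: a=1, p=4, q=29

4/29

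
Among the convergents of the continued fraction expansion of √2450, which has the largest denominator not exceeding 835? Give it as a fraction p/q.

√2450 = [49; 2, 98, …] (period length 2).
Convergents:
  p_0/q_0 = 49/1
  p_1/q_1 = 99/2
  p_2/q_2 = 9751/197
  p_3/q_3 = 19601/396
  p_4/q_4 = 1930649/39005
q_3 = 396 ≤ 835 < 39005 = q_4, so the answer is 19601/396.

19601/396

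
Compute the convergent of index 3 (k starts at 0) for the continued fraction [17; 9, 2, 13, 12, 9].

Using pₖ = aₖpₖ₋₁ + pₖ₋₂, qₖ = aₖqₖ₋₁ + qₖ₋₂ (with p₋₁=1, p₋₂=0, q₋₁=0, q₋₂=1):
  k=0: a=17, p=17, q=1
  k=1: a=9, p=154, q=9
  k=2: a=2, p=325, q=19
  k=3: a=13, p=4379, q=256

4379/256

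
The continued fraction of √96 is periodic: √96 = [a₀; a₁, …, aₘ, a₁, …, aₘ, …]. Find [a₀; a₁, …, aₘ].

[9; 1, 3, 1, 18]

a₀ = ⌊√96⌋ = 9.
With m₀=0, d₀=1 and mₖ₊₁ = dₖaₖ − mₖ, dₖ₊₁ = (n − mₖ₊₁²)/dₖ, aₖ₊₁ = ⌊(a₀+mₖ₊₁)/dₖ₊₁⌋:
  k=1: m=9, d=15, a=1
  k=2: m=6, d=4, a=3
  k=3: m=6, d=15, a=1
  k=4: m=9, d=1, a=18
d=1 and a=2a₀=18 at k=4, so the next step gives (m, d) = (9, 15) again — its k=1 value — and the period has length 4.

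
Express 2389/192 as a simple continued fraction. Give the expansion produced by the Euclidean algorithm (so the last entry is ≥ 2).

2389 = 12*192 + 85
192 = 2*85 + 22
85 = 3*22 + 19
22 = 1*19 + 3
19 = 6*3 + 1
3 = 3*1 + 0  (stop)
So 2389/192 = [12; 2, 3, 1, 6, 3].

[12; 2, 3, 1, 6, 3]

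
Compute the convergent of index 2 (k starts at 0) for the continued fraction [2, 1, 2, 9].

Using pₖ = aₖpₖ₋₁ + pₖ₋₂, qₖ = aₖqₖ₋₁ + qₖ₋₂ (with p₋₁=1, p₋₂=0, q₋₁=0, q₋₂=1):
  k=0: a=2, p=2, q=1
  k=1: a=1, p=3, q=1
  k=2: a=2, p=8, q=3

8/3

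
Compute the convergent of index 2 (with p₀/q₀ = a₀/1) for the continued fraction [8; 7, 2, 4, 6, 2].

122/15

Using pₖ = aₖpₖ₋₁ + pₖ₋₂, qₖ = aₖqₖ₋₁ + qₖ₋₂ (with p₋₁=1, p₋₂=0, q₋₁=0, q₋₂=1):
  k=0: a=8, p=8, q=1
  k=1: a=7, p=57, q=7
  k=2: a=2, p=122, q=15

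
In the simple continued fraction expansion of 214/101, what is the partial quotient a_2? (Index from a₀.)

214 = 2·101 + 12   →  a_0 = 2
101 = 8·12 + 5   →  a_1 = 8
12 = 2·5 + 2   →  a_2 = 2

2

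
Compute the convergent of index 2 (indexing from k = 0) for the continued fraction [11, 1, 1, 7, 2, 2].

Using pₖ = aₖpₖ₋₁ + pₖ₋₂, qₖ = aₖqₖ₋₁ + qₖ₋₂ (with p₋₁=1, p₋₂=0, q₋₁=0, q₋₂=1):
  k=0: a=11, p=11, q=1
  k=1: a=1, p=12, q=1
  k=2: a=1, p=23, q=2

23/2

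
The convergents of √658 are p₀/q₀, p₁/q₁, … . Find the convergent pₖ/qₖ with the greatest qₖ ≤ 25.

590/23

√658 = [25; 1, 1, 1, 6, 1, 1, 1, 50, …] (period length 8).
Convergents:
  p_0/q_0 = 25/1
  p_1/q_1 = 26/1
  p_2/q_2 = 51/2
  p_3/q_3 = 77/3
  p_4/q_4 = 513/20
  p_5/q_5 = 590/23
  p_6/q_6 = 1103/43
q_5 = 23 ≤ 25 < 43 = q_6, so the answer is 590/23.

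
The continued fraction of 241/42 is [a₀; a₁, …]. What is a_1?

1

241 = 5·42 + 31   →  a_0 = 5
42 = 1·31 + 11   →  a_1 = 1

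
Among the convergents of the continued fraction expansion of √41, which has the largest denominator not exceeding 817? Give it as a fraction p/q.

2049/320

√41 = [6; 2, 2, 12, …] (period length 3).
Convergents:
  p_0/q_0 = 6/1
  p_1/q_1 = 13/2
  p_2/q_2 = 32/5
  p_3/q_3 = 397/62
  p_4/q_4 = 826/129
  p_5/q_5 = 2049/320
  p_6/q_6 = 25414/3969
q_5 = 320 ≤ 817 < 3969 = q_6, so the answer is 2049/320.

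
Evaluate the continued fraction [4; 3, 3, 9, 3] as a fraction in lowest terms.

Fold from the inside: start with 3/1.
  9 + 1/3 = 28/3
  3 + 3/28 = 87/28
  3 + 28/87 = 289/87
  4 + 87/289 = 1243/289

1243/289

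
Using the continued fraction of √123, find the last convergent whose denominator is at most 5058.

29767/2684

√123 = [11; 11, 22, …] (period length 2).
Convergents:
  p_0/q_0 = 11/1
  p_1/q_1 = 122/11
  p_2/q_2 = 2695/243
  p_3/q_3 = 29767/2684
  p_4/q_4 = 657569/59291
q_3 = 2684 ≤ 5058 < 59291 = q_4, so the answer is 29767/2684.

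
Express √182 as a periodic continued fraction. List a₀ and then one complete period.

[13; 2, 26]

a₀ = ⌊√182⌋ = 13.
With m₀=0, d₀=1 and mₖ₊₁ = dₖaₖ − mₖ, dₖ₊₁ = (n − mₖ₊₁²)/dₖ, aₖ₊₁ = ⌊(a₀+mₖ₊₁)/dₖ₊₁⌋:
  k=1: m=13, d=13, a=2
  k=2: m=13, d=1, a=26
d=1 and a=2a₀=26 at k=2, so the next step gives (m, d) = (13, 13) again — its k=1 value — and the period has length 2.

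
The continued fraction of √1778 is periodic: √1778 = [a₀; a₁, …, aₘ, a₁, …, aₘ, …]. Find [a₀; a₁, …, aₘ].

[42; 6, 84]

a₀ = ⌊√1778⌋ = 42.
With m₀=0, d₀=1 and mₖ₊₁ = dₖaₖ − mₖ, dₖ₊₁ = (n − mₖ₊₁²)/dₖ, aₖ₊₁ = ⌊(a₀+mₖ₊₁)/dₖ₊₁⌋:
  k=1: m=42, d=14, a=6
  k=2: m=42, d=1, a=84
d=1 and a=2a₀=84 at k=2, so the next step gives (m, d) = (42, 14) again — its k=1 value — and the period has length 2.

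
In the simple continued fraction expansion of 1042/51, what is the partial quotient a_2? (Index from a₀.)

1042 = 20·51 + 22   →  a_0 = 20
51 = 2·22 + 7   →  a_1 = 2
22 = 3·7 + 1   →  a_2 = 3

3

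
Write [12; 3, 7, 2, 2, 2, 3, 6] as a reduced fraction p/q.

Fold from the inside: start with 6/1.
  3 + 1/6 = 19/6
  2 + 6/19 = 44/19
  2 + 19/44 = 107/44
  2 + 44/107 = 258/107
  7 + 107/258 = 1913/258
  3 + 258/1913 = 5997/1913
  12 + 1913/5997 = 73877/5997

73877/5997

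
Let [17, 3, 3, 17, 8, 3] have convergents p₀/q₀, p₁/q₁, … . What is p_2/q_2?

Using pₖ = aₖpₖ₋₁ + pₖ₋₂, qₖ = aₖqₖ₋₁ + qₖ₋₂ (with p₋₁=1, p₋₂=0, q₋₁=0, q₋₂=1):
  k=0: a=17, p=17, q=1
  k=1: a=3, p=52, q=3
  k=2: a=3, p=173, q=10

173/10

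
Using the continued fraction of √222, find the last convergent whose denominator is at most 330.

4455/299

√222 = [14; 1, 8, 1, 28, …] (period length 4).
Convergents:
  p_0/q_0 = 14/1
  p_1/q_1 = 15/1
  p_2/q_2 = 134/9
  p_3/q_3 = 149/10
  p_4/q_4 = 4306/289
  p_5/q_5 = 4455/299
  p_6/q_6 = 39946/2681
q_5 = 299 ≤ 330 < 2681 = q_6, so the answer is 4455/299.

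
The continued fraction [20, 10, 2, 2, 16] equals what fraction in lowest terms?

17142/853

Using pₖ = aₖpₖ₋₁ + pₖ₋₂ and qₖ = aₖqₖ₋₁ + qₖ₋₂:
  k=0: a=20, p=20, q=1
  k=1: a=10, p=201, q=10
  k=2: a=2, p=422, q=21
  k=3: a=2, p=1045, q=52
  k=4: a=16, p=17142, q=853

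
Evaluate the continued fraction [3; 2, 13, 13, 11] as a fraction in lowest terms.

13613/3910

Using pₖ = aₖpₖ₋₁ + pₖ₋₂ and qₖ = aₖqₖ₋₁ + qₖ₋₂:
  k=0: a=3, p=3, q=1
  k=1: a=2, p=7, q=2
  k=2: a=13, p=94, q=27
  k=3: a=13, p=1229, q=353
  k=4: a=11, p=13613, q=3910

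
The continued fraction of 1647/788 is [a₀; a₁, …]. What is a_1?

11

1647 = 2·788 + 71   →  a_0 = 2
788 = 11·71 + 7   →  a_1 = 11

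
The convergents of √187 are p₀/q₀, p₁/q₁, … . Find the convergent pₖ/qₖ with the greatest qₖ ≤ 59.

547/40

√187 = [13; 1, 2, 13, 2, 1, 26, …] (period length 6).
Convergents:
  p_0/q_0 = 13/1
  p_1/q_1 = 14/1
  p_2/q_2 = 41/3
  p_3/q_3 = 547/40
  p_4/q_4 = 1135/83
q_3 = 40 ≤ 59 < 83 = q_4, so the answer is 547/40.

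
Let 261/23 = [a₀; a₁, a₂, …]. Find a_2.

261 = 11·23 + 8   →  a_0 = 11
23 = 2·8 + 7   →  a_1 = 2
8 = 1·7 + 1   →  a_2 = 1

1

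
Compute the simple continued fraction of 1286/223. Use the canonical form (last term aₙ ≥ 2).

[5; 1, 3, 3, 2, 7]

1286 = 5·223 + 171
223 = 1·171 + 52
171 = 3·52 + 15
52 = 3·15 + 7
15 = 2·7 + 1
7 = 7·1 + 0  (stop)
So 1286/223 = [5; 1, 3, 3, 2, 7].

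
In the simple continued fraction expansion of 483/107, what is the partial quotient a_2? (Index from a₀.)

1

483 = 4·107 + 55   →  a_0 = 4
107 = 1·55 + 52   →  a_1 = 1
55 = 1·52 + 3   →  a_2 = 1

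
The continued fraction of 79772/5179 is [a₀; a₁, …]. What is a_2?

79772 = 15·5179 + 2087   →  a_0 = 15
5179 = 2·2087 + 1005   →  a_1 = 2
2087 = 2·1005 + 77   →  a_2 = 2

2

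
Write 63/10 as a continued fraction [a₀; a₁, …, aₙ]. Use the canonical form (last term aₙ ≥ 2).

[6; 3, 3]

63 = 6×10 + 3
10 = 3×3 + 1
3 = 3×1 + 0  (stop)
So 63/10 = [6; 3, 3].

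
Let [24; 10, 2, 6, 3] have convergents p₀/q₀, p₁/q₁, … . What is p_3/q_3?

Using pₖ = aₖpₖ₋₁ + pₖ₋₂, qₖ = aₖqₖ₋₁ + qₖ₋₂ (with p₋₁=1, p₋₂=0, q₋₁=0, q₋₂=1):
  k=0: a=24, p=24, q=1
  k=1: a=10, p=241, q=10
  k=2: a=2, p=506, q=21
  k=3: a=6, p=3277, q=136

3277/136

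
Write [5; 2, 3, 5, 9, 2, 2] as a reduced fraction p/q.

9637/1774

Using pₖ = aₖpₖ₋₁ + pₖ₋₂ and qₖ = aₖqₖ₋₁ + qₖ₋₂:
  k=0: a=5, p=5, q=1
  k=1: a=2, p=11, q=2
  k=2: a=3, p=38, q=7
  k=3: a=5, p=201, q=37
  k=4: a=9, p=1847, q=340
  k=5: a=2, p=3895, q=717
  k=6: a=2, p=9637, q=1774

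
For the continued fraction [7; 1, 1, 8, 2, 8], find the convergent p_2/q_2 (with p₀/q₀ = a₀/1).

Using pₖ = aₖpₖ₋₁ + pₖ₋₂, qₖ = aₖqₖ₋₁ + qₖ₋₂ (with p₋₁=1, p₋₂=0, q₋₁=0, q₋₂=1):
  k=0: a=7, p=7, q=1
  k=1: a=1, p=8, q=1
  k=2: a=1, p=15, q=2

15/2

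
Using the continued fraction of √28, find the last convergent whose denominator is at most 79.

127/24

√28 = [5; 3, 2, 3, 10, …] (period length 4).
Convergents:
  p_0/q_0 = 5/1
  p_1/q_1 = 16/3
  p_2/q_2 = 37/7
  p_3/q_3 = 127/24
  p_4/q_4 = 1307/247
q_3 = 24 ≤ 79 < 247 = q_4, so the answer is 127/24.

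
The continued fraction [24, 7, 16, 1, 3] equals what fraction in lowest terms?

Fold from the inside: start with 3/1.
  1 + 1/3 = 4/3
  16 + 3/4 = 67/4
  7 + 4/67 = 473/67
  24 + 67/473 = 11419/473

11419/473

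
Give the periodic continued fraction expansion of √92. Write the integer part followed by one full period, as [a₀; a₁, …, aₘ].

[9; 1, 1, 2, 4, 2, 1, 1, 18]

a₀ = ⌊√92⌋ = 9.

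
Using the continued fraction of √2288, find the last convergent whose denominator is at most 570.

√2288 = [47; 1, 4, 1, 94, …] (period length 4).
Convergents:
  p_0/q_0 = 47/1
  p_1/q_1 = 48/1
  p_2/q_2 = 239/5
  p_3/q_3 = 287/6
  p_4/q_4 = 27217/569
  p_5/q_5 = 27504/575
q_4 = 569 ≤ 570 < 575 = q_5, so the answer is 27217/569.

27217/569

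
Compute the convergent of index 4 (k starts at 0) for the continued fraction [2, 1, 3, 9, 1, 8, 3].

Using pₖ = aₖpₖ₋₁ + pₖ₋₂, qₖ = aₖqₖ₋₁ + qₖ₋₂ (with p₋₁=1, p₋₂=0, q₋₁=0, q₋₂=1):
  k=0: a=2, p=2, q=1
  k=1: a=1, p=3, q=1
  k=2: a=3, p=11, q=4
  k=3: a=9, p=102, q=37
  k=4: a=1, p=113, q=41

113/41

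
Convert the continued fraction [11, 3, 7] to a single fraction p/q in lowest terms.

Fold from the inside: start with 7/1.
  3 + 1/7 = 22/7
  11 + 7/22 = 249/22

249/22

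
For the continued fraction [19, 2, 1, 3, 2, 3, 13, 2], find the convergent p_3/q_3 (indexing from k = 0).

Using pₖ = aₖpₖ₋₁ + pₖ₋₂, qₖ = aₖqₖ₋₁ + qₖ₋₂ (with p₋₁=1, p₋₂=0, q₋₁=0, q₋₂=1):
  k=0: a=19, p=19, q=1
  k=1: a=2, p=39, q=2
  k=2: a=1, p=58, q=3
  k=3: a=3, p=213, q=11

213/11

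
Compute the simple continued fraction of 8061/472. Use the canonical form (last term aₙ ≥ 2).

[17; 12, 1, 3, 9]

8061 = 17×472 + 37
472 = 12×37 + 28
37 = 1×28 + 9
28 = 3×9 + 1
9 = 9×1 + 0  (stop)
So 8061/472 = [17; 12, 1, 3, 9].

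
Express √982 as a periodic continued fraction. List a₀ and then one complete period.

[31; 2, 1, 30, 1, 2, 62]

a₀ = ⌊√982⌋ = 31.
With m₀=0, d₀=1 and mₖ₊₁ = dₖaₖ − mₖ, dₖ₊₁ = (n − mₖ₊₁²)/dₖ, aₖ₊₁ = ⌊(a₀+mₖ₊₁)/dₖ₊₁⌋:
  k=1: m=31, d=21, a=2
  k=2: m=11, d=41, a=1
  k=3: m=30, d=2, a=30
  k=4: m=30, d=41, a=1
  k=5: m=11, d=21, a=2
  k=6: m=31, d=1, a=62
d=1 and a=2a₀=62 at k=6, so the next step gives (m, d) = (31, 21) again — its k=1 value — and the period has length 6.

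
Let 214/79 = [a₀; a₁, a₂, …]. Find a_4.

3

214 = 2·79 + 56   →  a_0 = 2
79 = 1·56 + 23   →  a_1 = 1
56 = 2·23 + 10   →  a_2 = 2
23 = 2·10 + 3   →  a_3 = 2
10 = 3·3 + 1   →  a_4 = 3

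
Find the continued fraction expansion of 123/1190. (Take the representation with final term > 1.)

[0; 9, 1, 2, 13, 3]

123 = 0*1190 + 123
1190 = 9*123 + 83
123 = 1*83 + 40
83 = 2*40 + 3
40 = 13*3 + 1
3 = 3*1 + 0  (stop)
So 123/1190 = [0; 9, 1, 2, 13, 3].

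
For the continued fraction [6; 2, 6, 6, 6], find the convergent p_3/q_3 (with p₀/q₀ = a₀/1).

517/80

Using pₖ = aₖpₖ₋₁ + pₖ₋₂, qₖ = aₖqₖ₋₁ + qₖ₋₂ (with p₋₁=1, p₋₂=0, q₋₁=0, q₋₂=1):
  k=0: a=6, p=6, q=1
  k=1: a=2, p=13, q=2
  k=2: a=6, p=84, q=13
  k=3: a=6, p=517, q=80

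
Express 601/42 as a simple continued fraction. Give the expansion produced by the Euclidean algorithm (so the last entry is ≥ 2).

601 = 14*42 + 13
42 = 3*13 + 3
13 = 4*3 + 1
3 = 3*1 + 0  (stop)
So 601/42 = [14; 3, 4, 3].

[14; 3, 4, 3]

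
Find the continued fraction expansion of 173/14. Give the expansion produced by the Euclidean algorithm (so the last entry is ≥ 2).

173 = 12×14 + 5
14 = 2×5 + 4
5 = 1×4 + 1
4 = 4×1 + 0  (stop)
So 173/14 = [12; 2, 1, 4].

[12; 2, 1, 4]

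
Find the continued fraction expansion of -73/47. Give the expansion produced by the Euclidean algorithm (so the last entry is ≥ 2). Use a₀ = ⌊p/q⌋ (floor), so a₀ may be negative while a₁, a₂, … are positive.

[-2; 2, 4, 5]

-73 = -2·47 + 21
47 = 2·21 + 5
21 = 4·5 + 1
5 = 5·1 + 0  (stop)
So -73/47 = [-2; 2, 4, 5].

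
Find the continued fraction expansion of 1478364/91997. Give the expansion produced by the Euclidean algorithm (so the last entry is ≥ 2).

[16; 14, 2, 1, 7, 9, 2, 14]

1478364 = 16·91997 + 6412
91997 = 14·6412 + 2229
6412 = 2·2229 + 1954
2229 = 1·1954 + 275
1954 = 7·275 + 29
275 = 9·29 + 14
29 = 2·14 + 1
14 = 14·1 + 0  (stop)
So 1478364/91997 = [16; 14, 2, 1, 7, 9, 2, 14].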